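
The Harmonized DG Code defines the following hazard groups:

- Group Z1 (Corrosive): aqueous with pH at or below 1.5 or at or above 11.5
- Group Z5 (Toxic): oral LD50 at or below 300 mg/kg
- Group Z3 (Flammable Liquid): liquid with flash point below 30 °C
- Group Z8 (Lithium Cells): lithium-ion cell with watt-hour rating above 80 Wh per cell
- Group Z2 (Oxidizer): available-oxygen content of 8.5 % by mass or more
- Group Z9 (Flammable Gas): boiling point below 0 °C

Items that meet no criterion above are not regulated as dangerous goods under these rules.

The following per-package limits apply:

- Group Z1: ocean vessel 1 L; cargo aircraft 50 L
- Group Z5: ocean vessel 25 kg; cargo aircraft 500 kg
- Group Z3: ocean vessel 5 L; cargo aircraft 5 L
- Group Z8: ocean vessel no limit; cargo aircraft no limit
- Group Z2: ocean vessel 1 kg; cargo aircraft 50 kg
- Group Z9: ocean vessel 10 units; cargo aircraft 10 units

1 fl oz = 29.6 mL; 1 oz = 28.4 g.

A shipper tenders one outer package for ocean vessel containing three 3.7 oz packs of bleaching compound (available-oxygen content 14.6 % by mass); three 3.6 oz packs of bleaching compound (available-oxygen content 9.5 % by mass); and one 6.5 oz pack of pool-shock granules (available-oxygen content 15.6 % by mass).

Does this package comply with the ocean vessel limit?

With available-oxygen content 14.6 % by mass (≥ 8.5 % by mass), the bleaching compound falls in Group Z2.
Bleaching compound: available-oxygen content 9.5 % by mass ≥ 8.5 % by mass → Group Z2 (Oxidizer).
The pool-shock granules have available-oxygen content 15.6 % by mass, which is ≥ 8.5 % by mass, so they are Group Z2 (Oxidizer).
Total Group Z2: (three 3.7 oz packs = 315.24 g) + (three 3.6 oz packs = 306.72 g) + (one 6.5 oz pack = 184.6 g) = 806.56 g.
806.56 g ≤ 1 kg (ocean vessel limit, Group Z2) — within limit.

Yes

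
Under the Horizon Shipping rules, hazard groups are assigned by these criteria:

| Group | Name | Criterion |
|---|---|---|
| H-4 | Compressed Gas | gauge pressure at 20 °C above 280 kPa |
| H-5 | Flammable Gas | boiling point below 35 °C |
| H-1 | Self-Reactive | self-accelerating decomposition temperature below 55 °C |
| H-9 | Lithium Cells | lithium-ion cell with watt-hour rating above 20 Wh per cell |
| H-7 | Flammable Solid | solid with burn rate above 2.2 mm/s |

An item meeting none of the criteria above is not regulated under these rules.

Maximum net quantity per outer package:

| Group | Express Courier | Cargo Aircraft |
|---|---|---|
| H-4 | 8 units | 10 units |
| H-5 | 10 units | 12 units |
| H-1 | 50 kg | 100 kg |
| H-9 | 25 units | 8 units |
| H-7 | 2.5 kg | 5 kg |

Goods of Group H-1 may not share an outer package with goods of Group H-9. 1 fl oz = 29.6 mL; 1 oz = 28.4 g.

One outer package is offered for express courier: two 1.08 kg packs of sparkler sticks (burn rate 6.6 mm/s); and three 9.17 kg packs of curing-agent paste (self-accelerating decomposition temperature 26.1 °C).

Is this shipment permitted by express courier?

With burn rate 6.6 mm/s (> 2.2 mm/s), the sparkler sticks fall in Group H-7.
The curing-agent paste has self-accelerating decomposition temperature 26.1 °C, which is < 55 °C, so it is Group H-1 (Self-Reactive).
Group H-7 quantity: two 1.08 kg packs = 2.16 kg.
2.16 kg is within the express courier limit of 2.5 kg for Group H-7.
Group H-1 quantity: three 9.17 kg packs = 27.51 kg.
27.51 kg is within the express courier limit of 50 kg for Group H-1.
The segregation rule (Group H-1 with Group H-9) does not apply to Group H-7 with Group H-1.
Every hazard group is within its express courier limit and no segregation rule is violated.

Yes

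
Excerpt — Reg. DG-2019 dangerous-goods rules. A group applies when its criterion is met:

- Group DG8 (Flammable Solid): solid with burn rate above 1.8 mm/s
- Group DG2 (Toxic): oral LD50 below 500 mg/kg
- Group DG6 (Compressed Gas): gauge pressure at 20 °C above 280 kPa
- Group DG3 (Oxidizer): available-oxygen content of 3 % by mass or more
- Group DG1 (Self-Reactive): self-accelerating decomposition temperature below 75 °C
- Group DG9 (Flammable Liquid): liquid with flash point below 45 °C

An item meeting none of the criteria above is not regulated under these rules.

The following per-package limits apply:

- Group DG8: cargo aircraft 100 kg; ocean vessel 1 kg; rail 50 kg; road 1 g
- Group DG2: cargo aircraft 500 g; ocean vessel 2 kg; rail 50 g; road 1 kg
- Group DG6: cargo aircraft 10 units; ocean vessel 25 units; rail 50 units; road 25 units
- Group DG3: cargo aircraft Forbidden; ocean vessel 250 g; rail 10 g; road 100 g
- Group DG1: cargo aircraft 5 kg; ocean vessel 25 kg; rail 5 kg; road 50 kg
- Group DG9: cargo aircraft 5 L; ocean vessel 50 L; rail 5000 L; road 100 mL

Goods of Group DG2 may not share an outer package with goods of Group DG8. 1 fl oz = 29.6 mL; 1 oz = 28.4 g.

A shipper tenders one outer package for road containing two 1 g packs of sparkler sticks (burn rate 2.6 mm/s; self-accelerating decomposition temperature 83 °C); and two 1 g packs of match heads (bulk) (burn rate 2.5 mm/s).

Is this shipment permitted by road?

No

With burn rate 2.6 mm/s (> 1.8 mm/s), the sparkler sticks fall in Group DG8.
Burn rate 2.5 mm/s meets the Group DG8 criterion (Flammable Solid), so the match heads (bulk) are Group DG8.
Total Group DG8: (two 1 g packs = 2 g) + (two 1 g packs = 2 g) = 4 g.
That exceeds the Group DG8 road limit of 1 g.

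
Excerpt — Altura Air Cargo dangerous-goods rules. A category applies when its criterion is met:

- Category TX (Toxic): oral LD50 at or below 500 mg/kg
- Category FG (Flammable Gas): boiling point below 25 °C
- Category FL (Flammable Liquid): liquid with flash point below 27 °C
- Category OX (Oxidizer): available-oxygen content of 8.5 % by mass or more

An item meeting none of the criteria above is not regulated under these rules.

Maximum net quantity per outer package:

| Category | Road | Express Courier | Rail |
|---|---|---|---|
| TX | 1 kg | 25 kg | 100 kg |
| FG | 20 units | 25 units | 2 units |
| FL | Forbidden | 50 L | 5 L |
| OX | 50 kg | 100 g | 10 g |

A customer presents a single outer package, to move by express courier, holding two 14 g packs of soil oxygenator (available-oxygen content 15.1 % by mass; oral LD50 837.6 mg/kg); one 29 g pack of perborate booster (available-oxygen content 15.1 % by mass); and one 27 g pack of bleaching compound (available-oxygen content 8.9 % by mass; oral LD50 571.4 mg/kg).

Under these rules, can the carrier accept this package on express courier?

Yes

Soil oxygenator: available-oxygen content 15.1 % by mass ≥ 8.5 % by mass → Category OX (Oxidizer).
The perborate booster has available-oxygen content 15.1 % by mass, which is ≥ 8.5 % by mass, so it is Category OX (Oxidizer).
With available-oxygen content 8.9 % by mass (≥ 8.5 % by mass), the bleaching compound falls in Category OX.
Category OX net quantity: (two 14 g packs = 28 g) + 29 g + 27 g = 84 g.
84 g is within the express courier limit of 100 g for Category OX.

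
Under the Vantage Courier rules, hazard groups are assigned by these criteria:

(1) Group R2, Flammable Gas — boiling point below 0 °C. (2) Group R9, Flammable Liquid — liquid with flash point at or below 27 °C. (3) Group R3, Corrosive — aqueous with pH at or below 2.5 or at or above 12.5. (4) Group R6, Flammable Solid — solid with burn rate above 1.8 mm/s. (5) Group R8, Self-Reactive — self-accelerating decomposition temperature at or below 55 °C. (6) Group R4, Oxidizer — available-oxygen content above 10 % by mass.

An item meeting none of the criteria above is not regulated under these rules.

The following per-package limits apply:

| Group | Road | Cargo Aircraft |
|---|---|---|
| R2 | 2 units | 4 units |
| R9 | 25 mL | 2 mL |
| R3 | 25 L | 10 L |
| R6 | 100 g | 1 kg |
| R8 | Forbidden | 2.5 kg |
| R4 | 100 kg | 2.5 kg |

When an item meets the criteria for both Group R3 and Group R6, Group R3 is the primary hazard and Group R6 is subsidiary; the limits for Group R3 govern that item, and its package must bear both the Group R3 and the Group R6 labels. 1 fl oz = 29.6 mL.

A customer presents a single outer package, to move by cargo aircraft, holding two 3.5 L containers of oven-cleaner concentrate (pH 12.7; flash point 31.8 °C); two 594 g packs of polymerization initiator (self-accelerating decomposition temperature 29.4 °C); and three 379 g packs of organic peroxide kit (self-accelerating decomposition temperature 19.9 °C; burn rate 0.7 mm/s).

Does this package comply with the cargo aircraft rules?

Yes

Oven-cleaner concentrate: pH 12.7 ≥ 12.5 → Group R3 (Corrosive).
The polymerization initiator has self-accelerating decomposition temperature 29.4 °C, which is ≤ 55 °C, so it is Group R8 (Self-Reactive).
Organic peroxide kit: self-accelerating decomposition temperature 19.9 °C ≤ 55 °C → Group R8 (Self-Reactive).
Total Group R8: (two 594 g packs = 1.188 kg) + (three 379 g packs = 1.137 kg) = 2.325 kg.
2.325 kg ≤ 2.5 kg (cargo aircraft limit, Group R8) — within limit.
Group R3 quantity: two 3.5 L containers = 7 L.
7 L ≤ 10 L (cargo aircraft limit, Group R3) — within limit.
Every hazard group is within its cargo aircraft limit and no segregation rule is violated.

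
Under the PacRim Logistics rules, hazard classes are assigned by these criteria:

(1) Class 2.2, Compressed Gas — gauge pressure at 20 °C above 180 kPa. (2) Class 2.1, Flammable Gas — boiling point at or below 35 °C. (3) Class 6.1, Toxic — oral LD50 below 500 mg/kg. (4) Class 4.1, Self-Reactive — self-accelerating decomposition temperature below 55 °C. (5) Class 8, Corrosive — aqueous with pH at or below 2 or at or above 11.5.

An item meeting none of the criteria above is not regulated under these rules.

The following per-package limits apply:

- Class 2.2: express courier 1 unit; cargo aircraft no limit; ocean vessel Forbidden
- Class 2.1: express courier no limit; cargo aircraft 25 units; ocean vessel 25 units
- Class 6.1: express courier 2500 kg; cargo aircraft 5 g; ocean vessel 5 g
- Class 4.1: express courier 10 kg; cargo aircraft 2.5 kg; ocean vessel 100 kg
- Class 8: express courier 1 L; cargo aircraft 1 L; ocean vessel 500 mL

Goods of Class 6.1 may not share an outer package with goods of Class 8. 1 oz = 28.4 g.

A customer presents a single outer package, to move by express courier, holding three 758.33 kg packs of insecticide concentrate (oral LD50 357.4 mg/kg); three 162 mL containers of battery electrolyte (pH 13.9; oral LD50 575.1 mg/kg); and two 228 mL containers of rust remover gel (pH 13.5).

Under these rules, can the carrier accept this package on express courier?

With oral LD50 357.4 mg/kg (< 500 mg/kg), the insecticide concentrate falls in Class 6.1.
pH 13.9 meets the Class 8 criterion (Corrosive), so the battery electrolyte is Class 8.
Rust remover gel: pH 13.5 ≥ 11.5 → Class 8 (Corrosive).
Class 6.1 quantity: three 758.33 kg packs = 2274.99 kg.
That is within the Class 6.1 express courier limit of 2500 kg.
Total Class 8: (three 162 mL containers = 486 mL) + (two 228 mL containers = 456 mL) = 942 mL.
That is within the Class 8 express courier limit of 1 L.
Class 6.1 and Class 8 may not share an outer package.

No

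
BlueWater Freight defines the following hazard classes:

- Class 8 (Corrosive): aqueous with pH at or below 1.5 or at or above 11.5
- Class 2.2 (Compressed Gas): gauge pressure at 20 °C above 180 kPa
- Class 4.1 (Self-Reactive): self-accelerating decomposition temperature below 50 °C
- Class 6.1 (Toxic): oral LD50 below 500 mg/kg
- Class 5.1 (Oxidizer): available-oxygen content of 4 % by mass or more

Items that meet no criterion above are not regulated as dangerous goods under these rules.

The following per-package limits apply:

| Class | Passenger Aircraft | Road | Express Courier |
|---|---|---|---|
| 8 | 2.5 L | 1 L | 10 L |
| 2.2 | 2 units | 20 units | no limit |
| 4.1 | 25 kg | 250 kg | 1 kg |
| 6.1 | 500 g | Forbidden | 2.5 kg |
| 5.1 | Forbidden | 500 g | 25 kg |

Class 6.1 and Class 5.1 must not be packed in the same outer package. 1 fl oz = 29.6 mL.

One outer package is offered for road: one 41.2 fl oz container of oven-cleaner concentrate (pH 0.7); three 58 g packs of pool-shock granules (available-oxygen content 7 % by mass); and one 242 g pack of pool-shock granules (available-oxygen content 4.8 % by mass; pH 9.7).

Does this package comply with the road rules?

With pH 0.7 (≤ 1.5), the oven-cleaner concentrate falls in Class 8.
Available-oxygen content 7 % by mass meets the Class 5.1 criterion (Oxidizer), so the pool-shock granules are Class 5.1.
Pool-shock granules: available-oxygen content 4.8 % by mass ≥ 4 % by mass → Class 5.1 (Oxidizer).
Total Class 5.1: (three 58 g packs = 174 g) + 242 g = 416 g.
416 g ≤ 500 g (road limit, Class 5.1) — within limit.
Class 8 quantity: one 41.2 fl oz container = 1219.52 mL.
1219.52 mL exceeds the road limit of 1 L for Class 8.
The segregation rule (Class 6.1 with Class 5.1) does not apply to Class 5.1 with Class 8.

No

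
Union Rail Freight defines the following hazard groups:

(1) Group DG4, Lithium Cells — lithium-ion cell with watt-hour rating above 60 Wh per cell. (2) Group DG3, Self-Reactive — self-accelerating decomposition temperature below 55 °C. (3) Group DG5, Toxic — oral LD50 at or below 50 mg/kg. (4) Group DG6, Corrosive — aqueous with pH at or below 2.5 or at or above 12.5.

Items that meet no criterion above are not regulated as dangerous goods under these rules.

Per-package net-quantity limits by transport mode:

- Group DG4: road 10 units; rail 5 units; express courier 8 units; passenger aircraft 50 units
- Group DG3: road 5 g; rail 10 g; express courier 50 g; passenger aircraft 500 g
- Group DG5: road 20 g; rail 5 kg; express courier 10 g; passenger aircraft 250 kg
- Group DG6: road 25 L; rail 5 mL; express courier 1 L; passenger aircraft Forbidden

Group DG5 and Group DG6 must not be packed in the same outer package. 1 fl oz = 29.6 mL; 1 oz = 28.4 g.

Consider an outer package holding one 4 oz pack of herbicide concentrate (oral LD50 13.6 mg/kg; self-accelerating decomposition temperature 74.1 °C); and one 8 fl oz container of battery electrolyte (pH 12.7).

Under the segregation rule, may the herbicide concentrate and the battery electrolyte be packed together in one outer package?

No

Herbicide concentrate: oral LD50 13.6 mg/kg ≤ 50 mg/kg → Group DG5 (Toxic).
Battery electrolyte: pH 12.7 ≥ 12.5 → Group DG6 (Corrosive).
Group DG5 and Group DG6 may not share an outer package.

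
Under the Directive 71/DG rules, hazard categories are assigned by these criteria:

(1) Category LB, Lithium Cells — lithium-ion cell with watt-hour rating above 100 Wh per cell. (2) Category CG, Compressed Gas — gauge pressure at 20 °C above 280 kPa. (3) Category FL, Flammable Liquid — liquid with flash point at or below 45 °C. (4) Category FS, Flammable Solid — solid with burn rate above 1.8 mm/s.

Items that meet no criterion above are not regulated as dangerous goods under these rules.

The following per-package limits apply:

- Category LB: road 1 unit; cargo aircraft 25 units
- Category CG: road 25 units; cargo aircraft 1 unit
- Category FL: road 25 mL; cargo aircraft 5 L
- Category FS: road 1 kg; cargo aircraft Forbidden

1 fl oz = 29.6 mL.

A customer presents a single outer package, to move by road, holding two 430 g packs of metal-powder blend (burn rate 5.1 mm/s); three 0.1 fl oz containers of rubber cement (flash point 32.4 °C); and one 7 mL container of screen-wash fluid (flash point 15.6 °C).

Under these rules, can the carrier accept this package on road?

The metal-powder blend has burn rate 5.1 mm/s, which is > 1.8 mm/s, so it is Category FS (Flammable Solid).
Flash point 32.4 °C meets the Category FL criterion (Flammable Liquid), so the rubber cement is Category FL.
With flash point 15.6 °C (≤ 45 °C), the screen-wash fluid falls in Category FL.
Total Category FL: (three 0.1 fl oz containers = 8.88 mL) + 7 mL = 15.88 mL.
15.88 mL ≤ 25 mL (road limit, Category FL) — within limit.
Category FS quantity: two 430 g packs = 860 g.
860 g ≤ 1 kg (road limit, Category FS) — within limit.
Every hazard category is within its road limit and no segregation rule is violated.

Yes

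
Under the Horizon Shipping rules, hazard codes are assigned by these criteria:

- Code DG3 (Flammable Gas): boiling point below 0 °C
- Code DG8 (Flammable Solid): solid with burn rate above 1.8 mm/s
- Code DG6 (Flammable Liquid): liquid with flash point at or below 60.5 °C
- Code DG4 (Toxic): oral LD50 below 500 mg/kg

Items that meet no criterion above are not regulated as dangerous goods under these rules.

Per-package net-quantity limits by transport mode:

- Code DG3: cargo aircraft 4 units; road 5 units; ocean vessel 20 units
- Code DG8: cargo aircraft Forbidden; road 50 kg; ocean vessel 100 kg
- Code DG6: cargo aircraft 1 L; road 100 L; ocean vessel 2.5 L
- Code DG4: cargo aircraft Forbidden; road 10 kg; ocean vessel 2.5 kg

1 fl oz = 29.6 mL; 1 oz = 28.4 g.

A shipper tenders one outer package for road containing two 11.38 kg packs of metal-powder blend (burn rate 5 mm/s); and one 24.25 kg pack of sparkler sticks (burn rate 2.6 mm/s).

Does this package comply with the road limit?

Metal-powder blend: burn rate 5 mm/s > 1.8 mm/s → Code DG8 (Flammable Solid).
Sparkler sticks: burn rate 2.6 mm/s > 1.8 mm/s → Code DG8 (Flammable Solid).
Total Code DG8: (two 11.38 kg packs = 22.76 kg) + 24.25 kg = 47.01 kg.
47.01 kg ≤ 50 kg (road limit, Code DG8) — within limit.

Yes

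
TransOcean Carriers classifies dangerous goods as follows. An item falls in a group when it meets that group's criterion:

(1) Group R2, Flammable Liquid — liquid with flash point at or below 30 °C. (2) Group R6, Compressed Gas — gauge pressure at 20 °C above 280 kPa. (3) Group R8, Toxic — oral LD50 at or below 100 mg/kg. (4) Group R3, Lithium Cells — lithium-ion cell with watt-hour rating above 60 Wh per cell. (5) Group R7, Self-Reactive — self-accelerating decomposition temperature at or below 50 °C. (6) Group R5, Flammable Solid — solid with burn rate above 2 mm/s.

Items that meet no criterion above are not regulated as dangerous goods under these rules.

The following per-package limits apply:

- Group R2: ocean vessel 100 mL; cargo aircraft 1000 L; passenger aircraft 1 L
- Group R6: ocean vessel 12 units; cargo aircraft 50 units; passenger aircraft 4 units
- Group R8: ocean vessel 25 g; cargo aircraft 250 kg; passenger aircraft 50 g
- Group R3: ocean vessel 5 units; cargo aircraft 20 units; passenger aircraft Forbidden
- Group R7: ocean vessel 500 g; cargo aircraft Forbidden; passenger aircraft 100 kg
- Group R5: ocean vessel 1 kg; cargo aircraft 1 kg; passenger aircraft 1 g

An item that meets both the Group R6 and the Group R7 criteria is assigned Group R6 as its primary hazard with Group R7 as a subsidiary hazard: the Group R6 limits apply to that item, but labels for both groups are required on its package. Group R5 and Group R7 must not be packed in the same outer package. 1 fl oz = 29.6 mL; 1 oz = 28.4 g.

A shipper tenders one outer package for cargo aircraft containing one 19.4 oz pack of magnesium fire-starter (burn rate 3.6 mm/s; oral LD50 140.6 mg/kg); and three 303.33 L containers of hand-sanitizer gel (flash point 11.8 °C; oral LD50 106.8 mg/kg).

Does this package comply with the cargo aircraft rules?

Yes

The magnesium fire-starter has burn rate 3.6 mm/s, which is > 2 mm/s, so it is Group R5 (Flammable Solid).
The hand-sanitizer gel has flash point 11.8 °C, which is ≤ 30 °C, so it is Group R2 (Flammable Liquid).
Group R5 quantity: one 19.4 oz pack = 550.96 g.
550.96 g ≤ 1 kg (cargo aircraft limit, Group R5) — within limit.
Group R2 quantity: three 303.33 L containers = 909.99 L.
That is within the Group R2 cargo aircraft limit of 1000 L.
The segregation rule (Group R5 with Group R7) does not apply to Group R5 with Group R2.
Every hazard group is within its cargo aircraft limit and no segregation rule is violated.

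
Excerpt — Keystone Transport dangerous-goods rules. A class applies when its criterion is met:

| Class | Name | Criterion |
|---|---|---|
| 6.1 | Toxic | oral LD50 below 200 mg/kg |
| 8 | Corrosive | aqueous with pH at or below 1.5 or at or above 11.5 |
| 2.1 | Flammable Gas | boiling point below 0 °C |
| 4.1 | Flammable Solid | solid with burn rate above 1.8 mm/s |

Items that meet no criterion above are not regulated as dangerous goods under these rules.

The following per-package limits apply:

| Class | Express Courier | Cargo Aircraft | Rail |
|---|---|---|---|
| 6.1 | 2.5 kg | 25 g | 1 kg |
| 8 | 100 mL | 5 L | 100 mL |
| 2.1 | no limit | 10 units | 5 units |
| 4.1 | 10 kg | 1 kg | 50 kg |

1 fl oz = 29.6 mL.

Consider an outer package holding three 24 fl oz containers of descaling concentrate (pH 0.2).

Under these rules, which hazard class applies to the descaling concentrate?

Class 8

The descaling concentrate has pH 0.2, which is ≤ 1.5, so it is Class 8 (Corrosive).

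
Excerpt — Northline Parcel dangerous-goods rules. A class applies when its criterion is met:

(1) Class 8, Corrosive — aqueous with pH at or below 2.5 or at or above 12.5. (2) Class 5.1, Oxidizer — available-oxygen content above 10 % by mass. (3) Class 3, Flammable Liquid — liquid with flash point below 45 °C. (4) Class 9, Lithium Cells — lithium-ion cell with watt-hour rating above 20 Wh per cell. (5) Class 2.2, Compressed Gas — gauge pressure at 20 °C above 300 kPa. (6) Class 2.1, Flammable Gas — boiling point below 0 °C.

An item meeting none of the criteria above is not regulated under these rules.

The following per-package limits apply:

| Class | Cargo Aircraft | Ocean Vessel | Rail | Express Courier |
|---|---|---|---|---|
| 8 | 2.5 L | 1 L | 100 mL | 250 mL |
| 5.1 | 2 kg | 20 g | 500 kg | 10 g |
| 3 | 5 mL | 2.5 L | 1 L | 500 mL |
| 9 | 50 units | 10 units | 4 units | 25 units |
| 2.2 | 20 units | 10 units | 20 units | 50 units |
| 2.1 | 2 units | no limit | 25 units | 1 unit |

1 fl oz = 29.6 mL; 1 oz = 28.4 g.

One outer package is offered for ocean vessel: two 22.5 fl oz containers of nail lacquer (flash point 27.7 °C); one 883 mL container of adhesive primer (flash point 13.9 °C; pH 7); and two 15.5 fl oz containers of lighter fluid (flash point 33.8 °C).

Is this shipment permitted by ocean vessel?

No

With flash point 27.7 °C (< 45 °C), the nail lacquer falls in Class 3.
Flash point 13.9 °C meets the Class 3 criterion (Flammable Liquid), so the adhesive primer is Class 3.
With flash point 33.8 °C (< 45 °C), the lighter fluid falls in Class 3.
Class 3 net quantity: (two 22.5 fl oz containers = 1.332 L) + 883 mL + (two 15.5 fl oz containers = 917.6 mL) = 3132.6 mL.
3132.6 mL exceeds the ocean vessel limit of 2.5 L for Class 3.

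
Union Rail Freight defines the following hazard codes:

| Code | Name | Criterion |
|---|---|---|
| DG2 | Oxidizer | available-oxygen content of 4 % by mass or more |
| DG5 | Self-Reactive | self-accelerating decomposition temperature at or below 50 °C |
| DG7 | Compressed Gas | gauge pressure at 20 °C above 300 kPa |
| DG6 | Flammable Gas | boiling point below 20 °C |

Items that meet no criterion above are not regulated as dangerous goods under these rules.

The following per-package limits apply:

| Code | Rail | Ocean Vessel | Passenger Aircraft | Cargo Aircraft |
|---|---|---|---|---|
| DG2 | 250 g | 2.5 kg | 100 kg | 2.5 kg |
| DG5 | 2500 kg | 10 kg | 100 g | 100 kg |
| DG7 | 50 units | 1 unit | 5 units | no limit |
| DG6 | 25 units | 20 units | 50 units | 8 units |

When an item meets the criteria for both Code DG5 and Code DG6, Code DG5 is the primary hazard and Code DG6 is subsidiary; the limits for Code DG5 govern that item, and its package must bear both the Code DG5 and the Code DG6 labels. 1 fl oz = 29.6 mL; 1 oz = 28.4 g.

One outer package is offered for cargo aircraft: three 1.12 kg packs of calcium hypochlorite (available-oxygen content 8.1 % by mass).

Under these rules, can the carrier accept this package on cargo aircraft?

No

The calcium hypochlorite has available-oxygen content 8.1 % by mass, which is ≥ 4 % by mass, so it is Code DG2 (Oxidizer).
Code DG2 quantity: three 1.12 kg packs = 3.36 kg.
That exceeds the Code DG2 cargo aircraft limit of 2.5 kg.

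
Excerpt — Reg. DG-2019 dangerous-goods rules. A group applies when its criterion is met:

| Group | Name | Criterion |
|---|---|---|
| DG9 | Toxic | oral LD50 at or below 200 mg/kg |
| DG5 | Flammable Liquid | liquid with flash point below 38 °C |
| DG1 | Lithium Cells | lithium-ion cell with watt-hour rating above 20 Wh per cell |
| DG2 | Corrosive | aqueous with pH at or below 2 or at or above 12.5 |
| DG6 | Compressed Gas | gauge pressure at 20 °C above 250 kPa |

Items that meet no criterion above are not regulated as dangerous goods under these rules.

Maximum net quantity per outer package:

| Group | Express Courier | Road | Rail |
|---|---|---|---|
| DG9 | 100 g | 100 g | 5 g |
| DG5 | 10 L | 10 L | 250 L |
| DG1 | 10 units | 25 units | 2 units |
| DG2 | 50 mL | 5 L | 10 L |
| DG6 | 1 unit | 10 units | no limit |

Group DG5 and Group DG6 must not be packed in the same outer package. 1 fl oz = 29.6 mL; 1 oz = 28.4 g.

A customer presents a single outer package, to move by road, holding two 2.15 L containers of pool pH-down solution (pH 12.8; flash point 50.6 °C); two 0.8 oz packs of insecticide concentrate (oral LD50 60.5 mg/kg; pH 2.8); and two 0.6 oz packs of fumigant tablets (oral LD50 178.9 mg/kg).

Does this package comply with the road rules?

Yes

Pool pH-down solution: pH 12.8 ≥ 12.5 → Group DG2 (Corrosive).
Oral LD50 60.5 mg/kg meets the Group DG9 criterion (Toxic), so the insecticide concentrate is Group DG9.
Oral LD50 178.9 mg/kg meets the Group DG9 criterion (Toxic), so the fumigant tablets are Group DG9.
Group DG9 net quantity: (two 0.8 oz packs = 45.44 g) + (two 0.6 oz packs = 34.08 g) = 79.52 g.
79.52 g ≤ 100 g (road limit, Group DG9) — within limit.
Group DG2 quantity: two 2.15 L containers = 4.3 L.
4.3 L is within the road limit of 5 L for Group DG2.
The segregation rule (Group DG5 with Group DG6) does not apply to Group DG9 with Group DG2.
Every hazard group is within its road limit and no segregation rule is violated.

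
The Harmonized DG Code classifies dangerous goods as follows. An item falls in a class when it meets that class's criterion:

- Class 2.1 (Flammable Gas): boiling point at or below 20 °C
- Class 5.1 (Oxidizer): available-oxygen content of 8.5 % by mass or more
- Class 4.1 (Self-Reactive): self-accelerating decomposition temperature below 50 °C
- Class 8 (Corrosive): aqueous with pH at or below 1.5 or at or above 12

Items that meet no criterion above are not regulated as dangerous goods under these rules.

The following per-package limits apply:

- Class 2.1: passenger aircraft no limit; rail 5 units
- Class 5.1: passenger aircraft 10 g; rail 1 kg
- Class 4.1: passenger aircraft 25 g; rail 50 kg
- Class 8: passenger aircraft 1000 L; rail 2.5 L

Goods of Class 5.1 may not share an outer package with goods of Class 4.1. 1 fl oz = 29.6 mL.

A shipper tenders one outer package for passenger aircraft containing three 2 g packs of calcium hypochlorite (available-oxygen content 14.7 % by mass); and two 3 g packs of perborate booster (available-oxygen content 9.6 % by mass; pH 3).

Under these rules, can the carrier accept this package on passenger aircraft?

No

With available-oxygen content 14.7 % by mass (≥ 8.5 % by mass), the calcium hypochlorite falls in Class 5.1.
With available-oxygen content 9.6 % by mass (≥ 8.5 % by mass), the perborate booster falls in Class 5.1.
Class 5.1 net quantity: (three 2 g packs = 6 g) + (two 3 g packs = 6 g) = 12 g.
12 g exceeds the passenger aircraft limit of 10 g for Class 5.1.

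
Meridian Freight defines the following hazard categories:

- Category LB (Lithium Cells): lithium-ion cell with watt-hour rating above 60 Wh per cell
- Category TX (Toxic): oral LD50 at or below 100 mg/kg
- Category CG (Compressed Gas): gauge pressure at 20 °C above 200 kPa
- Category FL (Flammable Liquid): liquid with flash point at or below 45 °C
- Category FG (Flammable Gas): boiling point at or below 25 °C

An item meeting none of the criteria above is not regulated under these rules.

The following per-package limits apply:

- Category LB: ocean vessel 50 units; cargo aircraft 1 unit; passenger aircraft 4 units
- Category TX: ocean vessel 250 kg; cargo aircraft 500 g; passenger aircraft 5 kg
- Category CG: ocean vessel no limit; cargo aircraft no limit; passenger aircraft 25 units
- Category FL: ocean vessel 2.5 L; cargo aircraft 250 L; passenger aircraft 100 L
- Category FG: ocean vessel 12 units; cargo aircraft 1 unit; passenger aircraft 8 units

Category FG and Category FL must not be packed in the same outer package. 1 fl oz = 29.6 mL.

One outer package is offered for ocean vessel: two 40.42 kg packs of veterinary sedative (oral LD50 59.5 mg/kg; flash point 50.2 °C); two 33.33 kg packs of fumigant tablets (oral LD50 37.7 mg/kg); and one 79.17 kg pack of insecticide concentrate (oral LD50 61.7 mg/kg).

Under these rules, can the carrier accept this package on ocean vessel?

Yes

The veterinary sedative has oral LD50 59.5 mg/kg, which is ≤ 100 mg/kg, so it is Category TX (Toxic).
With oral LD50 37.7 mg/kg (≤ 100 mg/kg), the fumigant tablets fall in Category TX.
The insecticide concentrate has oral LD50 61.7 mg/kg, which is ≤ 100 mg/kg, so it is Category TX (Toxic).
Total Category TX: (two 40.42 kg packs = 80.84 kg) + (two 33.33 kg packs = 66.66 kg) + 79.17 kg = 226.67 kg.
That is within the Category TX ocean vessel limit of 250 kg.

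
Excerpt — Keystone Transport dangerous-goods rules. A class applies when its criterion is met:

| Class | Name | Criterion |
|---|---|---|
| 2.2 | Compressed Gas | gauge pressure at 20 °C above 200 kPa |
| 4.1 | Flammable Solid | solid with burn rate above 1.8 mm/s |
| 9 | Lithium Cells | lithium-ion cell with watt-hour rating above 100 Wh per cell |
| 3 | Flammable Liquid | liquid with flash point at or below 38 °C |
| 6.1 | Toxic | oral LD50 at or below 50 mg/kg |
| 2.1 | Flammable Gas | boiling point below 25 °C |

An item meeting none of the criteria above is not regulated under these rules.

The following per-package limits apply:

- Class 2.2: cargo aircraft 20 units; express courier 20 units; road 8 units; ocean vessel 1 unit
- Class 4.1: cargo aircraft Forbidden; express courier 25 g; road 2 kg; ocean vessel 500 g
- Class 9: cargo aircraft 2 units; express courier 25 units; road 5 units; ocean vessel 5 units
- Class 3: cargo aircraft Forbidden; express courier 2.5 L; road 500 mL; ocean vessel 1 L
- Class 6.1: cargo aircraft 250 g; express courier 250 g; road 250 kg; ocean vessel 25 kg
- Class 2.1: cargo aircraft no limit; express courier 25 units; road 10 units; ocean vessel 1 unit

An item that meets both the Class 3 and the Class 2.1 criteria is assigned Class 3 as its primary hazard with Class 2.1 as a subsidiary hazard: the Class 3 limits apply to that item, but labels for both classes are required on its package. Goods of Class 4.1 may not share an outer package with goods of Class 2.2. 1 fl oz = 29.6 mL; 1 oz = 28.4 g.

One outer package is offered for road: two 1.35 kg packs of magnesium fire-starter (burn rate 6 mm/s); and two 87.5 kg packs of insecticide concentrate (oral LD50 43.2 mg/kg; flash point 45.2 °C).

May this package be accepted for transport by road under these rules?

Magnesium fire-starter: burn rate 6 mm/s > 1.8 mm/s → Class 4.1 (Flammable Solid).
The insecticide concentrate has oral LD50 43.2 mg/kg, which is ≤ 50 mg/kg, so it is Class 6.1 (Toxic).
Class 4.1 quantity: two 1.35 kg packs = 2.7 kg.
2.7 kg > 2 kg (road limit, Class 4.1) — over the limit.
Class 6.1 quantity: two 87.5 kg packs = 175 kg.
175 kg is within the road limit of 250 kg for Class 6.1.
The segregation rule (Class 4.1 with Class 2.2) does not apply to Class 4.1 with Class 6.1.

No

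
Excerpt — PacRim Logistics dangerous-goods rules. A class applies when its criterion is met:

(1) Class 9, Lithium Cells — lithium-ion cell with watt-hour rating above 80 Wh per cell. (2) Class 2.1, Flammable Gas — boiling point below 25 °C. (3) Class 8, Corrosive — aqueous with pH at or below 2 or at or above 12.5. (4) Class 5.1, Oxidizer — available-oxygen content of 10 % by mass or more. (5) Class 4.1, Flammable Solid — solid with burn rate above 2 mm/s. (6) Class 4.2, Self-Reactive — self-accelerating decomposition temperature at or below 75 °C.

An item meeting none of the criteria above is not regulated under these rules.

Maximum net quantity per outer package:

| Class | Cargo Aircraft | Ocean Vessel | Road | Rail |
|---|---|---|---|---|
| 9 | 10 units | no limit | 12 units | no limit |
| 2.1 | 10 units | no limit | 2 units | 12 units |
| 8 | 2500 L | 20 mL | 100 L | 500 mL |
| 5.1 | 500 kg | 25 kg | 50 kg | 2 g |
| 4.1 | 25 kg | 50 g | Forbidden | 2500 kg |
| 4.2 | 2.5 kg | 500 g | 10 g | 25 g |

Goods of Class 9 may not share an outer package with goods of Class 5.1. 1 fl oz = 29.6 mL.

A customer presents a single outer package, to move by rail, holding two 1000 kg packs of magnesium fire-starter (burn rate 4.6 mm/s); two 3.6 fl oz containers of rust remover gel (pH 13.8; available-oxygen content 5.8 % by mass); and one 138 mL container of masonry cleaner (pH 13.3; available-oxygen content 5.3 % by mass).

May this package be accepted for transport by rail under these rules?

Yes

The magnesium fire-starter has burn rate 4.6 mm/s, which is > 2 mm/s, so it is Class 4.1 (Flammable Solid).
Rust remover gel: pH 13.8 ≥ 12.5 → Class 8 (Corrosive).
The masonry cleaner has pH 13.3, which is ≥ 12.5, so it is Class 8 (Corrosive).
Total Class 8: (two 3.6 fl oz containers = 213.12 mL) + 138 mL = 351.12 mL.
That is within the Class 8 rail limit of 500 mL.
Class 4.1 quantity: two 1000 kg packs = 2000 kg.
That is within the Class 4.1 rail limit of 2500 kg.
The segregation rule (Class 9 with Class 5.1) does not apply to Class 8 with Class 4.1.
Every hazard class is within its rail limit and no segregation rule is violated.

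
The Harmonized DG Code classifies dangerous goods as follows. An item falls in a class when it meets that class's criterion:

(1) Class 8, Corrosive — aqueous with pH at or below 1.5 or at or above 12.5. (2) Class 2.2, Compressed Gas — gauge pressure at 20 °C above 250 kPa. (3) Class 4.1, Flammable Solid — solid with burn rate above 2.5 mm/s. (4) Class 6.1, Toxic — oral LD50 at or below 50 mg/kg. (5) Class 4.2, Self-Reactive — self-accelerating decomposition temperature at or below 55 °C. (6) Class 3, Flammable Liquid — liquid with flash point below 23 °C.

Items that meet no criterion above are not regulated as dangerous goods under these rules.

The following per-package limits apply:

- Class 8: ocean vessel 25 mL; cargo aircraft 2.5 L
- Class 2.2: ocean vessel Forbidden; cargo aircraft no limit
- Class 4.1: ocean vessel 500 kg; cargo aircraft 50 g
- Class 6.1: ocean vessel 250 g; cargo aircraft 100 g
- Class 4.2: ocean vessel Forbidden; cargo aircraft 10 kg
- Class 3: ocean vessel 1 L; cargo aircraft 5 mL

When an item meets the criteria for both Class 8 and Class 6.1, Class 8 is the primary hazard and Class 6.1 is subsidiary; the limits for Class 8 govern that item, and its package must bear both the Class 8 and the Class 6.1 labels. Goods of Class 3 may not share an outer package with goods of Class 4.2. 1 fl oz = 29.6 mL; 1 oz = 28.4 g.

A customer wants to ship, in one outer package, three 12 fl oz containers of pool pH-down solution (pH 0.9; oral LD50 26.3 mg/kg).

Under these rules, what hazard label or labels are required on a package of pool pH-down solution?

pH 0.9 meets the Class 8 criterion (Corrosive), so the pool pH-down solution is Class 8.
Pool pH-down solution: oral LD50 26.3 mg/kg ≤ 50 mg/kg → Class 6.1 (Toxic).
By the precedence rule Class 8 is primary and Class 6.1 is subsidiary, and that rule requires both labels on the package.

Class 6.1 and 8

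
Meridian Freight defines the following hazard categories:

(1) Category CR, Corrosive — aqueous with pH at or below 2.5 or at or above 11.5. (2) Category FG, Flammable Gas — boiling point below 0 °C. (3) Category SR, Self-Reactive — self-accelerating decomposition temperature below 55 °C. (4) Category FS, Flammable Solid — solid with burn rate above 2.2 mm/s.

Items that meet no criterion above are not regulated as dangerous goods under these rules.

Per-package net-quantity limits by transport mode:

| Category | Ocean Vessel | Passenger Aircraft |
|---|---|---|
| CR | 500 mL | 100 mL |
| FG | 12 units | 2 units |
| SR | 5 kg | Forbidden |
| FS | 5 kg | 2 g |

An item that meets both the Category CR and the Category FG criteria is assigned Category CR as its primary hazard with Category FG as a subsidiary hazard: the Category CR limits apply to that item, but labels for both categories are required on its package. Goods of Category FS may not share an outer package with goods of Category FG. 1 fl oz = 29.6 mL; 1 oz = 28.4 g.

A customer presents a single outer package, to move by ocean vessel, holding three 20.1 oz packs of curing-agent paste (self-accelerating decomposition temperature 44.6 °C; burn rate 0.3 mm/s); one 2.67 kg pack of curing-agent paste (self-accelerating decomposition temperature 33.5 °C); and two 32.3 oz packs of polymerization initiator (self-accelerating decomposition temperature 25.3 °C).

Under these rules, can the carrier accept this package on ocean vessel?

No

Self-accelerating decomposition temperature 44.6 °C meets the Category SR criterion (Self-Reactive), so the curing-agent paste is Category SR.
With self-accelerating decomposition temperature 33.5 °C (< 55 °C), the curing-agent paste falls in Category SR.
With self-accelerating decomposition temperature 25.3 °C (< 55 °C), the polymerization initiator falls in Category SR.
Total Category SR: (three 20.1 oz packs = 1712.52 g) + 2.67 kg + (two 32.3 oz packs = 1834.64 g) = 6217.16 g.
6217.16 g exceeds the ocean vessel limit of 5 kg for Category SR.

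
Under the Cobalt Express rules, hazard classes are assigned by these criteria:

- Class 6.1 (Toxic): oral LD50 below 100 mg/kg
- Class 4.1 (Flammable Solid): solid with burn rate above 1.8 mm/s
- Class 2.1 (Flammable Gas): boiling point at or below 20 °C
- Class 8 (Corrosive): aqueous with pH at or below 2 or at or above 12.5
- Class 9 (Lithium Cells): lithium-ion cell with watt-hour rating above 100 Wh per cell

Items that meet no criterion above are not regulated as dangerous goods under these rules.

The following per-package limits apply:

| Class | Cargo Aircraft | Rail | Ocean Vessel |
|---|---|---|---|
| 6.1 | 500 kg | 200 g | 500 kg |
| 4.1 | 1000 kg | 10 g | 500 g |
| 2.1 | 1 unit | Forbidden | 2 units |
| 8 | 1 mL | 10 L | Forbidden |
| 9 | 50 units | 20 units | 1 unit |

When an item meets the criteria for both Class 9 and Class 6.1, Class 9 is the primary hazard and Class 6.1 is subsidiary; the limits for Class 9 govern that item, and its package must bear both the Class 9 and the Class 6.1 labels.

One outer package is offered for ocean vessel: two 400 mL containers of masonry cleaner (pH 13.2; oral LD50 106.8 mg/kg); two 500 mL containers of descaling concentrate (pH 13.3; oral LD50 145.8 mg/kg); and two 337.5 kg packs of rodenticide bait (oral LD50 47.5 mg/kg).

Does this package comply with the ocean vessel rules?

No

Masonry cleaner: pH 13.2 ≥ 12.5 → Class 8 (Corrosive).
The descaling concentrate has pH 13.3, which is ≥ 12.5, so it is Class 8 (Corrosive).
The rodenticide bait has oral LD50 47.5 mg/kg, which is < 100 mg/kg, so it is Class 6.1 (Toxic).
Class 8 net quantity: (two 400 mL containers = 800 mL) + (two 500 mL containers = 1 L) = 1.8 L.
Class 8 is Forbidden by ocean vessel.
Class 6.1 quantity: two 337.5 kg packs = 675 kg.
675 kg exceeds the ocean vessel limit of 500 kg for Class 6.1.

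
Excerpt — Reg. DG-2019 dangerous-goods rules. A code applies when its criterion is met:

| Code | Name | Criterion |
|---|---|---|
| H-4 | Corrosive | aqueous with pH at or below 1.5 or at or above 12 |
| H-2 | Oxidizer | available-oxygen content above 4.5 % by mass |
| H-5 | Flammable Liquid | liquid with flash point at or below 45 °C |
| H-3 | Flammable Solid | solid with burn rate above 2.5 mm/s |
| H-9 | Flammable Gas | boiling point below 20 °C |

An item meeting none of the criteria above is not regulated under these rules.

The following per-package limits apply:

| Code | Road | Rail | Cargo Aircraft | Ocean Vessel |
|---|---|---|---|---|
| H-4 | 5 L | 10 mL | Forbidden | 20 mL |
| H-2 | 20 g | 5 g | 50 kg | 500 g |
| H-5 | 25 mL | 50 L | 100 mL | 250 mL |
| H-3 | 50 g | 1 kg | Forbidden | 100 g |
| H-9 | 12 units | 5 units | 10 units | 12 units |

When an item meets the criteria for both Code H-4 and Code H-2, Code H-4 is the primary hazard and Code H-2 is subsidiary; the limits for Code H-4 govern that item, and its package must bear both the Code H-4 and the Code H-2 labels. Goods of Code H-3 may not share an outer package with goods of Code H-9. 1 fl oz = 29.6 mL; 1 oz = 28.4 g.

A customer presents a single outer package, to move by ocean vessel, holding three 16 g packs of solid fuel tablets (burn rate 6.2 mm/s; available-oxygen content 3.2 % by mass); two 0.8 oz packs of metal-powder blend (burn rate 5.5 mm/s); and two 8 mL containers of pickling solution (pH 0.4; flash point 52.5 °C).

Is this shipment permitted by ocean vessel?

Yes

Solid fuel tablets: burn rate 6.2 mm/s > 2.5 mm/s → Code H-3 (Flammable Solid).
The metal-powder blend has burn rate 5.5 mm/s, which is > 2.5 mm/s, so it is Code H-3 (Flammable Solid).
Pickling solution: pH 0.4 ≤ 1.5 → Code H-4 (Corrosive).
Total Code H-3: (three 16 g packs = 48 g) + (two 0.8 oz packs = 45.44 g) = 93.44 g.
That is within the Code H-3 ocean vessel limit of 100 g.
Code H-4 quantity: two 8 mL containers = 16 mL.
16 mL is within the ocean vessel limit of 20 mL for Code H-4.
The segregation rule (Code H-3 with Code H-9) does not apply to Code H-3 with Code H-4.
Every hazard code is within its ocean vessel limit and no segregation rule is violated.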